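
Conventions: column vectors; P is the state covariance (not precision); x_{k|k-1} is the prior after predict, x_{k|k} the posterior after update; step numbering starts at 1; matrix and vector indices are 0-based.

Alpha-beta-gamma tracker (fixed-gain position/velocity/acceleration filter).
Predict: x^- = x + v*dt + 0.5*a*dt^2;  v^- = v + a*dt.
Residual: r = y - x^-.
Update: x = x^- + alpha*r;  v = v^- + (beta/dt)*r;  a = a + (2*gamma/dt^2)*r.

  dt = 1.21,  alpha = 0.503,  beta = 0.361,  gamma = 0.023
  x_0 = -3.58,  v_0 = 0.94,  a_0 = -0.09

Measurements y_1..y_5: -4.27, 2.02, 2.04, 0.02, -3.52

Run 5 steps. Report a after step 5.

a_post = -0.2903

step 1: x_pred=-2.5085  r=-1.7615  x^+=-3.3945  v^+=0.3056  a^+=-0.1453
step 2: x_pred=-3.1312  r=5.1512  x^+=-0.5401  v^+=1.6665  a^+=0.0165
step 3: x_pred=1.4884  r=0.5516  x^+=1.7659  v^+=1.8511  a^+=0.0338
step 4: x_pred=4.0304  r=-4.0104  x^+=2.0132  v^+=0.6955  a^+=-0.0922
step 5: x_pred=2.7872  r=-6.3072  x^+=-0.3853  v^+=-1.2978  a^+=-0.2903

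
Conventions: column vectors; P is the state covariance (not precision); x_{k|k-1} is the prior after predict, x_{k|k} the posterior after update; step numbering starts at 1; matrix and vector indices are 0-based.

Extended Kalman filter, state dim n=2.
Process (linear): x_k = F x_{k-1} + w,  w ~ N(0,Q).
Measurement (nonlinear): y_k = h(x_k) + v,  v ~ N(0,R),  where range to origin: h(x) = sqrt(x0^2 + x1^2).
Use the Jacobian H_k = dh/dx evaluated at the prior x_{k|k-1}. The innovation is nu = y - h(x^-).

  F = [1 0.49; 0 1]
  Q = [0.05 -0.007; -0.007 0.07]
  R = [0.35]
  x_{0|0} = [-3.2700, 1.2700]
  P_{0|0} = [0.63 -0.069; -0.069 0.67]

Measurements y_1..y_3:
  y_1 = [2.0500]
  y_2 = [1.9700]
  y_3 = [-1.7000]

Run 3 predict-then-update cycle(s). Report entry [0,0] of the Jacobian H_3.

step 1: x^-=[-2.6477, 1.2700]  P^-=[0.7732 0.2523; 0.2523 0.7400]  H_jac=[-0.9016 0.4325]  S=[0.9203]  K=[-0.6390; 0.1006]  nu=[-0.8865]  x^+=[-2.0812, 1.1808]  P^+=[0.3974 0.3114; 0.3114 0.7307]
step 2: x^-=[-1.5026, 1.1808]  P^-=[0.9281 0.6625; 0.6625 0.8007]  H_jac=[-0.7863 0.6179]  S=[0.5857]  K=[-0.5469; -0.0446]  nu=[0.0590]  x^+=[-1.5348, 1.1782]  P^+=[0.7529 0.6482; 0.6482 0.7995]
step 3: x^-=[-0.9575, 1.1782]  P^-=[1.6301 1.0330; 1.0330 0.8695]  H_jac=[-0.6307 0.7761]  S=[0.5109]  K=[-0.4432; 0.0457]  nu=[-3.2182]  x^+=[0.4687, 1.0312]  P^+=[1.5297 1.0433; 1.0433 0.8685]

H_jac[0,0] = -0.6307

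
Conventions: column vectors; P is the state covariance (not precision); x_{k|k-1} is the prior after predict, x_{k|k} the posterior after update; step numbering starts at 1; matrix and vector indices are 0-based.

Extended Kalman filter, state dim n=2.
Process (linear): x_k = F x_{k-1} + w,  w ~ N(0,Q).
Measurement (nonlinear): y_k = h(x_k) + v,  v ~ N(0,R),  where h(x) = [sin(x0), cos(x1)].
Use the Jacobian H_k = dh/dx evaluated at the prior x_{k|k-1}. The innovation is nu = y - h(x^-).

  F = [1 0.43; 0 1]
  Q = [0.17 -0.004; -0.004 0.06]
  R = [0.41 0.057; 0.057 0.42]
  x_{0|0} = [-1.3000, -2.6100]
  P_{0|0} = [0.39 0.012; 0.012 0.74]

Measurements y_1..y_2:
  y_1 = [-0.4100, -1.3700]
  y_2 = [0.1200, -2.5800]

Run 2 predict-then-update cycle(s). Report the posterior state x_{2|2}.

x_post = [-3.8014, -3.1475]

step 1: x^-=[-2.4223, -2.6100]  P^-=[0.7071 0.3262; 0.3262 0.8000]  H_jac=[-0.7523 0.0000; 0.0000 0.5069]  S=[0.8102 -0.0674; -0.0674 0.6256]  K=[-0.6404 0.1953; -0.2512 0.6212]  nu=[0.2489, -0.5080]  x^+=[-2.6809, -2.9881]  P^+=[0.3342 0.0898; 0.0898 0.4864]
step 2: x^-=[-3.9658, -2.9881]  P^-=[0.6714 0.2950; 0.2950 0.5464]  H_jac=[-0.6792 0.0000; 0.0000 0.1529]  S=[0.7197 0.0264; 0.0264 0.4328]  K=[-0.6388 0.1432; -0.2861 0.2105]  nu=[-0.6140, -1.5918]  x^+=[-3.8014, -3.1475]  P^+=[0.3736 0.1551; 0.1551 0.4715]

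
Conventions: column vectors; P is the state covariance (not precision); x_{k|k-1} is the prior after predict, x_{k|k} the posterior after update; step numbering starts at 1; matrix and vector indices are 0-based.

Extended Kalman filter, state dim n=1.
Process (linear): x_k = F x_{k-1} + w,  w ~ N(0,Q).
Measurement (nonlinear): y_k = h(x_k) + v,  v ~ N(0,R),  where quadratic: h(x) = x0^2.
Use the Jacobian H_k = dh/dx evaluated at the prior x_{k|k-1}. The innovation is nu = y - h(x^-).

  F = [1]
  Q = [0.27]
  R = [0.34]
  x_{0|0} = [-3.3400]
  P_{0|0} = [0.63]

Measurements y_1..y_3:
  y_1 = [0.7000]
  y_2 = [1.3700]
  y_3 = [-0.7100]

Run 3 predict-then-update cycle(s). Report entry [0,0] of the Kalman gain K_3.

K[0,0] = -0.3246

step 1: x^-=[-3.3400]  P^-=[0.9000]  H_jac=[-6.6800]  S=[40.5002]  K=[-0.1484]  nu=[-10.4556]  x^+=[-1.7879]  P^+=[0.0076]
step 2: x^-=[-1.7879]  P^-=[0.2776]  H_jac=[-3.5759]  S=[3.8890]  K=[-0.2552]  nu=[-1.8267]  x^+=[-1.3218]  P^+=[0.0243]
step 3: x^-=[-1.3218]  P^-=[0.2943]  H_jac=[-2.6435]  S=[2.3964]  K=[-0.3246]  nu=[-2.4570]  x^+=[-0.5242]  P^+=[0.0418]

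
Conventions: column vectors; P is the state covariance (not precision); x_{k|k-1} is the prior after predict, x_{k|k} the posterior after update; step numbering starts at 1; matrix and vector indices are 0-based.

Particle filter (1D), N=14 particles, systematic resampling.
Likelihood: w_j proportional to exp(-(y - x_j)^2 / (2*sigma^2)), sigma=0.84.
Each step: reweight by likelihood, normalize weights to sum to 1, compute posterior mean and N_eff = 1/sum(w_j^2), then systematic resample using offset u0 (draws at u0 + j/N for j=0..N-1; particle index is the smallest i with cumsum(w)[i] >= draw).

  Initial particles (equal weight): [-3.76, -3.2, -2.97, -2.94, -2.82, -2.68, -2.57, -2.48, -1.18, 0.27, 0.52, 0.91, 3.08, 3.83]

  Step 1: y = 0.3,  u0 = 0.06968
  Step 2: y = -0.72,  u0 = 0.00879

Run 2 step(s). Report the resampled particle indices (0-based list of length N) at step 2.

step 1: w=[0.0000, 0.0001, 0.0002, 0.0002, 0.0003, 0.0006, 0.0010, 0.0014, 0.0715, 0.3375, 0.3263, 0.2594, 0.0014, 0.0000]  mean=0.4071  Neff=3.4153  idx=[8, 9, 9, 9, 9, 10, 10, 10, 10, 10, 11, 11, 11, 11]
step 2: w=[0.1672, 0.0970, 0.0970, 0.0970, 0.0970, 0.0653, 0.0653, 0.0653, 0.0653, 0.0653, 0.0296, 0.0296, 0.0296, 0.0296]  mean=0.1849  Neff=11.0609  idx=[0, 0, 0, 1, 2, 3, 3, 4, 5, 6, 7, 8, 9, 11]

resampled_idx = [0, 0, 0, 1, 2, 3, 3, 4, 5, 6, 7, 8, 9, 11]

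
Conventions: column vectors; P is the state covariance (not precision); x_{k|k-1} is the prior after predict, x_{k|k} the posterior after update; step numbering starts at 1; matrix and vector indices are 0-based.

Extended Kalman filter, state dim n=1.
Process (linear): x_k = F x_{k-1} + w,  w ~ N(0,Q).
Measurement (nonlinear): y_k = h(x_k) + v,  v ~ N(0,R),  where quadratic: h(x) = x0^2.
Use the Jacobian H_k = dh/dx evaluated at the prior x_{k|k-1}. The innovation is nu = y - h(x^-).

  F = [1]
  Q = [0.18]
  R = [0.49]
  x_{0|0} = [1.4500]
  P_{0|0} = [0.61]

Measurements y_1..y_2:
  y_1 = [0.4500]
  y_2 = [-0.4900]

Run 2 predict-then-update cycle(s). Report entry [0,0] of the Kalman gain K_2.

K[0,0] = 0.3360

step 1: x^-=[1.4500]  P^-=[0.7900]  H_jac=[2.9000]  S=[7.1339]  K=[0.3211]  nu=[-1.6525]  x^+=[0.9193]  P^+=[0.0543]
step 2: x^-=[0.9193]  P^-=[0.2343]  H_jac=[1.8386]  S=[1.2819]  K=[0.3360]  nu=[-1.3351]  x^+=[0.4707]  P^+=[0.0895]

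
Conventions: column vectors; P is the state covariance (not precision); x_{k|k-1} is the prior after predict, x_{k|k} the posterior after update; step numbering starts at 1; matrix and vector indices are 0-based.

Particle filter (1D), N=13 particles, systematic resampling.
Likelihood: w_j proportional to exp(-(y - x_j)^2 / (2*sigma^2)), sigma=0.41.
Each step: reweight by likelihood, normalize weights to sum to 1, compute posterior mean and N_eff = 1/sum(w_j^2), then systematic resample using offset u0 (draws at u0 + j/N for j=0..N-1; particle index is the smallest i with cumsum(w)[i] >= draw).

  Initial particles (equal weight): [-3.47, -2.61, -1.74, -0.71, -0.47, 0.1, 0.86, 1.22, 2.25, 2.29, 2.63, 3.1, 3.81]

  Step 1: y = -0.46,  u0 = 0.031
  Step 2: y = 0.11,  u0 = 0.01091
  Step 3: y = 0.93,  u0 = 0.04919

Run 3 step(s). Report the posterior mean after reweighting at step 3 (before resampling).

post_mean = 0.0840

step 1: w=[0.0000, 0.0000, 0.0034, 0.3712, 0.4469, 0.1759, 0.0025, 0.0001, 0.0000, 0.0000, 0.0000, 0.0000, 0.0000]  mean=-0.4597  Neff=2.7141  idx=[3, 3, 3, 3, 3, 4, 4, 4, 4, 4, 4, 5, 5]
step 2: w=[0.0277, 0.0277, 0.0277, 0.0277, 0.0277, 0.0753, 0.0753, 0.0753, 0.0753, 0.0753, 0.0753, 0.2048, 0.2048]  mean=-0.2698  Neff=8.2147  idx=[0, 3, 5, 6, 7, 8, 9, 10, 11, 11, 11, 12, 12]
step 3: w=[0.0005, 0.0005, 0.0044, 0.0044, 0.0044, 0.0044, 0.0044, 0.0044, 0.1945, 0.1945, 0.1945, 0.1945, 0.1945]  mean=0.0840  Neff=5.2848  idx=[8, 8, 8, 9, 9, 10, 10, 10, 11, 11, 12, 12, 12]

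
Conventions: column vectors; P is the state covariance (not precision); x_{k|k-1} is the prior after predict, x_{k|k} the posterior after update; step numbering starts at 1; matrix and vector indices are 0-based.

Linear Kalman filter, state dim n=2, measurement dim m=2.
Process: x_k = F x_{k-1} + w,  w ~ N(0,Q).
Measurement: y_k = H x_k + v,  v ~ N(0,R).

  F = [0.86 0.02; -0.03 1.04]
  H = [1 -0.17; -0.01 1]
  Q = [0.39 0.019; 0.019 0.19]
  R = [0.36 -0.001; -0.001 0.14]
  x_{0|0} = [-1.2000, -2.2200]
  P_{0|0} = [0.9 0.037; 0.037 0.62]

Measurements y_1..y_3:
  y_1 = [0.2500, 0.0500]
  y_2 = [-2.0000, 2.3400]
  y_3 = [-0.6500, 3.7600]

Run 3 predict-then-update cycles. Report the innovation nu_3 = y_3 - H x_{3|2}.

innov = [0.5050, 2.1171]

step 1: x^-=[-1.0764, -2.2728]  P^-=[1.0572 0.0417; 0.0417 0.8591]  S=[1.4278 -0.1158; -0.1158 0.9984]  K=[0.7450 0.1176; -0.0033 0.8597]  nu=[0.9400, 2.3120]  x^+=[-0.1041, -0.2883]  P^+=[0.2712 0.0184; 0.0184 0.1205]
step 2: x^-=[-0.0953, -0.2967]  P^-=[0.5913 0.0310; 0.0310 0.3195]  S=[0.9500 -0.0302; -0.0302 0.4589]  K=[0.6199 0.0954; -0.0025 0.6953]  nu=[-1.9551, 2.6357]  x^+=[-1.0558, 1.5408]  P^+=[0.2256 0.0150; 0.0150 0.0975]
step 3: x^-=[-0.8772, 1.6341]  P^-=[0.5574 0.0286; 0.0286 0.2947]  S=[0.9162 -0.0280; -0.0280 0.4342]  K=[0.6059 0.0921; -0.0027 0.6779]  nu=[0.5050, 2.1171]  x^+=[-0.3761, 3.0680]  P^+=[0.2205 0.0145; 0.0145 0.0951]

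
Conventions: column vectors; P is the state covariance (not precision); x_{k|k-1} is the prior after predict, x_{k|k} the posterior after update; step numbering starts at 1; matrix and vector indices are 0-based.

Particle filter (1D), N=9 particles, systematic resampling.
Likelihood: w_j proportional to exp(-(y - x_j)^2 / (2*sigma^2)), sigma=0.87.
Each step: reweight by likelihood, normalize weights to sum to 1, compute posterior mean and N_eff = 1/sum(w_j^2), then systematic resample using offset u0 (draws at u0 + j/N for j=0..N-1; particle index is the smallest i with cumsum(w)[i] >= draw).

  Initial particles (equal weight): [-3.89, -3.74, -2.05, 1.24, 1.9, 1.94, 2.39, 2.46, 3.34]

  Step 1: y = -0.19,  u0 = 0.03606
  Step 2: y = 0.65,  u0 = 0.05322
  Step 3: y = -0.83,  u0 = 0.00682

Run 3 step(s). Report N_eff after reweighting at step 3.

N_eff = 8.2031

step 1: w=[0.0002, 0.0005, 0.2080, 0.5296, 0.1141, 0.1021, 0.0252, 0.0198, 0.0005]  mean=0.7530  Neff=2.8721  idx=[2, 2, 3, 3, 3, 3, 3, 4, 5]
step 2: w=[0.0017, 0.0017, 0.1698, 0.1698, 0.1698, 0.1698, 0.1698, 0.0761, 0.0712]  mean=1.3287  Neff=6.4475  idx=[2, 2, 3, 4, 4, 5, 6, 6, 8]
step 3: w=[0.1234, 0.1234, 0.1234, 0.1234, 0.1234, 0.1234, 0.1234, 0.1234, 0.0132]  mean=1.2492  Neff=8.2031  idx=[0, 0, 1, 2, 3, 4, 5, 6, 7]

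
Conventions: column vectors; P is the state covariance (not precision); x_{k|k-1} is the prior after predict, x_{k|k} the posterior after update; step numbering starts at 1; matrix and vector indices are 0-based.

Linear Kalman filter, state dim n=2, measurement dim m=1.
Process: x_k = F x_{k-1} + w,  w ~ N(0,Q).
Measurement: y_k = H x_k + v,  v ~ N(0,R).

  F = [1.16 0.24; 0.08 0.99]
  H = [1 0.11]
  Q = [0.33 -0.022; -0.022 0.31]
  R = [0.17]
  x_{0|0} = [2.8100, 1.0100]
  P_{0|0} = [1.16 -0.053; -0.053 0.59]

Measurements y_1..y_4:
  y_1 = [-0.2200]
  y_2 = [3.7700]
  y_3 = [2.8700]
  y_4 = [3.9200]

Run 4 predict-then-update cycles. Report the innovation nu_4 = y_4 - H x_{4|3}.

step 1: x^-=[3.5020, 1.2247]  P^-=[1.8954 0.1639; 0.1639 0.8873]  S=[2.1122]  K=[0.9059; 0.1238]  nu=[-3.8567]  x^+=[0.0082, 0.7471]  P^+=[0.1620 -0.0730; -0.0730 0.8549]
step 2: x^-=[0.1889, 0.7403]  P^-=[0.5566 0.1109; 0.1109 1.1374]  S=[0.7648]  K=[0.7438; 0.3086]  nu=[3.4997]  x^+=[2.7918, 1.8205]  P^+=[0.1335 -0.0646; -0.0646 1.0645]
step 3: x^-=[3.6754, 2.0256]  P^-=[0.5350 0.1679; 0.1679 1.3439]  S=[0.7582]  K=[0.7300; 0.4164]  nu=[-1.0283]  x^+=[2.9248, 1.5975]  P^+=[0.1310 -0.0626; -0.0626 1.2125]
step 4: x^-=[3.7762, 1.8155]  P^-=[0.5412 0.2052; 0.2052 1.4893]  S=[0.7744]  K=[0.7281; 0.4765]  nu=[-0.0559]  x^+=[3.7355, 1.7889]  P^+=[0.1308 -0.0635; -0.0635 1.3135]

innov = [-0.0559]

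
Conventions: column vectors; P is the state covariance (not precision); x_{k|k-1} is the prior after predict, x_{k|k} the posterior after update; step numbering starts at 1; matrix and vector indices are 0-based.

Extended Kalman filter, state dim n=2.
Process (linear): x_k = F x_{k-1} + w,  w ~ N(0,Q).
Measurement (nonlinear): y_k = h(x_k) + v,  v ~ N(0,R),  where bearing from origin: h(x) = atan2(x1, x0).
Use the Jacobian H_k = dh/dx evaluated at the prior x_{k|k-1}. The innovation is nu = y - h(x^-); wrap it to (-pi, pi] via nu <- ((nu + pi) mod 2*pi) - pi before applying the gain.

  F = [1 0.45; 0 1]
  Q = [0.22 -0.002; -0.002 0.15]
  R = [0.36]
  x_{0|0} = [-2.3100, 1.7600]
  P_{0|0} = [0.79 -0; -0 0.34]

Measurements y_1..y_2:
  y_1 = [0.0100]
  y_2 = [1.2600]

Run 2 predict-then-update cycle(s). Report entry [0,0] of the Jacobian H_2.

step 1: x^-=[-1.5180, 1.7600]  P^-=[1.0789 0.1510; 0.1510 0.4900]  H_jac=[-0.3258 -0.2810]  S=[0.5409]  K=[-0.7283; -0.3455]  nu=[-2.2725]  x^+=[0.1371, 2.5452]  P^+=[0.7919 0.0149; 0.0149 0.4254]
step 2: x^-=[1.2825, 2.5452]  P^-=[1.1115 0.2043; 0.2043 0.5754]  H_jac=[-0.3133 0.1579]  S=[0.4633]  K=[-0.6821; 0.0579]  nu=[0.1560]  x^+=[1.1761, 2.5543]  P^+=[0.8959 0.2226; 0.2226 0.5739]

H_jac[0,0] = -0.3133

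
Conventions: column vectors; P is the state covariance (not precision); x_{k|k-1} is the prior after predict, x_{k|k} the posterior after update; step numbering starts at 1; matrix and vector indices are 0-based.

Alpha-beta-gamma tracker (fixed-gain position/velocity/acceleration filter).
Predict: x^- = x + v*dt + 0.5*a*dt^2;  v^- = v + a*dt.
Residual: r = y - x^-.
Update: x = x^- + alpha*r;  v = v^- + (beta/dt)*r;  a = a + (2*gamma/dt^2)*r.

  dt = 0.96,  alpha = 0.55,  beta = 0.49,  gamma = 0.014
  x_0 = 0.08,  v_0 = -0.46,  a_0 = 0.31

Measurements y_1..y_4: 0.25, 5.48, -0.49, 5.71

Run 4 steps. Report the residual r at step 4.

resid = 2.9691

step 1: x_pred=-0.2188  r=0.4688  x^+=0.0391  v^+=0.0769  a^+=0.3242
step 2: x_pred=0.2623  r=5.2177  x^+=3.1320  v^+=3.0514  a^+=0.4828
step 3: x_pred=6.2838  r=-6.7738  x^+=2.5582  v^+=0.0574  a^+=0.2770
step 4: x_pred=2.7409  r=2.9691  x^+=4.3739  v^+=1.8387  a^+=0.3672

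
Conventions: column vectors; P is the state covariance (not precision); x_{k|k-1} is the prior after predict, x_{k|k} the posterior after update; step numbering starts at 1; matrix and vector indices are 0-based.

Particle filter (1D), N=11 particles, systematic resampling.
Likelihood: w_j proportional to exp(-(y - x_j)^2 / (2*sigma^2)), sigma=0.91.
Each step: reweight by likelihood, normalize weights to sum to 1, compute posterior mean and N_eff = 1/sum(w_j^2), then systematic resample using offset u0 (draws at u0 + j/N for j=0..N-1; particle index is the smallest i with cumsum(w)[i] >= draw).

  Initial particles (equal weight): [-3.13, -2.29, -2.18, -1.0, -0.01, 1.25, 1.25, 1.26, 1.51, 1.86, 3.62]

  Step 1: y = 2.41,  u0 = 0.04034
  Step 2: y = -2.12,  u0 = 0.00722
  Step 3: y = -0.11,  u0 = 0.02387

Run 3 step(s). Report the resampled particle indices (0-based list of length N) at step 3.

step 1: w=[0.0000, 0.0000, 0.0000, 0.0003, 0.0090, 0.1375, 0.1375, 0.1395, 0.1900, 0.2582, 0.1280]  mean=1.7497  Neff=5.6658  idx=[5, 5, 6, 7, 7, 8, 8, 9, 9, 9, 10]
step 2: w=[0.1728, 0.1728, 0.1728, 0.1659, 0.1659, 0.0576, 0.0576, 0.0115, 0.0115, 0.0115, 0.0000]  mean=1.3044  Neff=6.5934  idx=[0, 0, 1, 1, 2, 2, 3, 3, 4, 4, 6]
step 3: w=[0.0947, 0.0947, 0.0947, 0.0947, 0.0947, 0.0947, 0.0931, 0.0931, 0.0931, 0.0931, 0.0593]  mean=1.2691  Neff=10.8680  idx=[0, 1, 2, 3, 4, 5, 6, 6, 7, 8, 9]

resampled_idx = [0, 1, 2, 3, 4, 5, 6, 6, 7, 8, 9]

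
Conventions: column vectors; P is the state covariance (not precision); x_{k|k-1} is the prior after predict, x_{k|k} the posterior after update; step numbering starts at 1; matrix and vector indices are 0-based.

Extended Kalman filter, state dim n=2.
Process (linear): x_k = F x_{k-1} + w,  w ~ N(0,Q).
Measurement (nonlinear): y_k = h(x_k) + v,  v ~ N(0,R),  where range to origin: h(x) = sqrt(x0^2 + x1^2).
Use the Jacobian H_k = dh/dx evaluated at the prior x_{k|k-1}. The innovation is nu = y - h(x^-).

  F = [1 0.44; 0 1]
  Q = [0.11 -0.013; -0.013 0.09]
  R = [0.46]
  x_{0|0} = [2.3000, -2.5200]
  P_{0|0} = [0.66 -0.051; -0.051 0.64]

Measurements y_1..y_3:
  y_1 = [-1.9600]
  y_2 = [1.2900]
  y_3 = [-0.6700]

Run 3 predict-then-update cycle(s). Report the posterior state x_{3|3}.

step 1: x^-=[1.1912, -2.5200]  P^-=[0.8490 0.2176; 0.2176 0.7300]  H_jac=[0.4274 -0.9041]  S=[1.0436]  K=[0.1592; -0.5433]  nu=[-4.7474]  x^+=[0.4356, 0.0593]  P^+=[0.8226 0.3078; 0.3078 0.4220]
step 2: x^-=[0.4616, 0.0593]  P^-=[1.2852 0.4805; 0.4805 0.5120]  H_jac=[0.9919 0.1273]  S=[1.8540]  K=[0.7205; 0.2922]  nu=[0.8246]  x^+=[1.0558, 0.3002]  P^+=[0.3226 0.0901; 0.0901 0.3536]
step 3: x^-=[1.1879, 0.3002]  P^-=[0.5804 0.2327; 0.2327 0.4436]  H_jac=[0.9695 0.2450]  S=[1.1427]  K=[0.5423; 0.2926]  nu=[-1.8952]  x^+=[0.1601, -0.2543]  P^+=[0.2443 0.0514; 0.0514 0.3458]

x_post = [0.1601, -0.2543]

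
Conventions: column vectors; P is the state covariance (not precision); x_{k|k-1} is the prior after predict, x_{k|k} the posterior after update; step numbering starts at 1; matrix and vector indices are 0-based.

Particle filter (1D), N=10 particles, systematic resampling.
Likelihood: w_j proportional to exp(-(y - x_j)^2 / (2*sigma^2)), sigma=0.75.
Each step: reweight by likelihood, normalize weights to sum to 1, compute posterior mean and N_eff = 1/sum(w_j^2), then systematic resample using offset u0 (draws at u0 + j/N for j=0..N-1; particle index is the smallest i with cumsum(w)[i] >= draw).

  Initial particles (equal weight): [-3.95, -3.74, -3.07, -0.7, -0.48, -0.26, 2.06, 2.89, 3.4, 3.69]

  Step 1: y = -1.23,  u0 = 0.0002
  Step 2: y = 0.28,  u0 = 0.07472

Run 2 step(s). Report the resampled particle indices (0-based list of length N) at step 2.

step 1: w=[0.0007, 0.0020, 0.0263, 0.4159, 0.3238, 0.2313, 0.0000, 0.0000, 0.0000, 0.0000]  mean=-0.5977  Neff=3.0124  idx=[0, 3, 3, 3, 3, 4, 4, 4, 5, 5]
step 2: w=[0.0000, 0.0845, 0.0845, 0.0845, 0.0845, 0.1187, 0.1187, 0.1187, 0.1530, 0.1530]  mean=-0.4870  Neff=8.5003  idx=[1, 3, 4, 5, 6, 6, 7, 8, 9, 9]

resampled_idx = [1, 3, 4, 5, 6, 6, 7, 8, 9, 9]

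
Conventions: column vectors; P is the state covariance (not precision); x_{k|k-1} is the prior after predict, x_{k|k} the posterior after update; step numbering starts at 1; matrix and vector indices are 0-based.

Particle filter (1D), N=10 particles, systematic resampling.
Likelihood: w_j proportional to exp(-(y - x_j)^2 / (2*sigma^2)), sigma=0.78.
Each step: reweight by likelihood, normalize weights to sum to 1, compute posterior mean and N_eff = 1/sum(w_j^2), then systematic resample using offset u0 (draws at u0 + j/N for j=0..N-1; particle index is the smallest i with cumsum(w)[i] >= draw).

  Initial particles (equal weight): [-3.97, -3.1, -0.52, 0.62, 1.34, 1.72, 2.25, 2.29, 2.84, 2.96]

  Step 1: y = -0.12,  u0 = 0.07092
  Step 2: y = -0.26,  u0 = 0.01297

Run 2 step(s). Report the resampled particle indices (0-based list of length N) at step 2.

step 1: w=[0.0000, 0.0004, 0.4954, 0.3602, 0.0980, 0.0350, 0.0056, 0.0048, 0.0004, 0.0002]  mean=0.1814  Neff=2.5903  idx=[2, 2, 2, 2, 2, 3, 3, 3, 4, 5]
step 2: w=[0.1460, 0.1460, 0.1460, 0.1460, 0.1460, 0.0817, 0.0817, 0.0817, 0.0188, 0.0062]  mean=-0.1919  Neff=7.8751  idx=[0, 0, 1, 2, 2, 3, 4, 4, 6, 7]

resampled_idx = [0, 0, 1, 2, 2, 3, 4, 4, 6, 7]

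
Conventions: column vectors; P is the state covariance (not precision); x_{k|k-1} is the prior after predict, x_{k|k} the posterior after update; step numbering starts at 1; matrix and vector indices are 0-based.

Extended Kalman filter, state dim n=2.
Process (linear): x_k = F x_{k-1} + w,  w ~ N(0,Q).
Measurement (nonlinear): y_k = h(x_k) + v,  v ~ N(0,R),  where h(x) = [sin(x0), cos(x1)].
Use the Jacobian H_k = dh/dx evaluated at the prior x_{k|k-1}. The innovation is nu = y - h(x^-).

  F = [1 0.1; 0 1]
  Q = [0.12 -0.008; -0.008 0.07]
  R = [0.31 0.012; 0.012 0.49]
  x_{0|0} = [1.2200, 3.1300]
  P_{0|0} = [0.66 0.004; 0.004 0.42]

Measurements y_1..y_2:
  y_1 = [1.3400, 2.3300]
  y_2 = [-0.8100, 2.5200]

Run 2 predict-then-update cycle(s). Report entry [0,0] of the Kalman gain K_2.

step 1: x^-=[1.5330, 3.1300]  P^-=[0.7850 0.0380; 0.0380 0.4900]  H_jac=[0.0378 0.0000; 0.0000 -0.0116]  S=[0.3111 0.0120; 0.0120 0.4901]  K=[0.0955 -0.0032; 0.0051 -0.0117]  nu=[0.3407, 3.3299]  x^+=[1.5548, 3.0927]  P^+=[0.7822 0.0378; 0.0378 0.4899]
step 2: x^-=[1.8640, 3.0927]  P^-=[0.9146 0.0788; 0.0788 0.5599]  H_jac=[-0.2891 0.0000; 0.0000 -0.0489]  S=[0.3864 0.0131; 0.0131 0.4913]  K=[-0.6845 0.0104; -0.0571 -0.0542]  nu=[-1.7673, 3.5188]  x^+=[3.1105, 3.0031]  P^+=[0.7337 0.0635; 0.0635 0.5571]

K[0,0] = -0.6845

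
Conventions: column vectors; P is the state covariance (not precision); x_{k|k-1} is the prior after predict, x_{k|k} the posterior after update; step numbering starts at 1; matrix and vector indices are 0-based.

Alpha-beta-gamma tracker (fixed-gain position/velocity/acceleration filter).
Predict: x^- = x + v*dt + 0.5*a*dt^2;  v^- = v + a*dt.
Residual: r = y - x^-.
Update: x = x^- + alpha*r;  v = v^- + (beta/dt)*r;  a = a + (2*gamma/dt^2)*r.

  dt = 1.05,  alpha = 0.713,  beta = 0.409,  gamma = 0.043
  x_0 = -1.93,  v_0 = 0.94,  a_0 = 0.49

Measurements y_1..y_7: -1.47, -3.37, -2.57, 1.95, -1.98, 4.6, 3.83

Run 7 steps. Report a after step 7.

step 1: x_pred=-0.6729  r=-0.7971  x^+=-1.2412  v^+=1.1440  a^+=0.4278
step 2: x_pred=0.1958  r=-3.5658  x^+=-2.3466  v^+=0.2042  a^+=0.1497
step 3: x_pred=-2.0496  r=-0.5204  x^+=-2.4207  v^+=0.1587  a^+=0.1091
step 4: x_pred=-2.1939  r=4.1439  x^+=0.7607  v^+=1.8874  a^+=0.4323
step 5: x_pred=2.9808  r=-4.9608  x^+=-0.5563  v^+=0.4090  a^+=0.0454
step 6: x_pred=-0.1018  r=4.7018  x^+=3.2506  v^+=2.2881  a^+=0.4121
step 7: x_pred=5.8802  r=-2.0502  x^+=4.4184  v^+=1.9222  a^+=0.2522

a_post = 0.2522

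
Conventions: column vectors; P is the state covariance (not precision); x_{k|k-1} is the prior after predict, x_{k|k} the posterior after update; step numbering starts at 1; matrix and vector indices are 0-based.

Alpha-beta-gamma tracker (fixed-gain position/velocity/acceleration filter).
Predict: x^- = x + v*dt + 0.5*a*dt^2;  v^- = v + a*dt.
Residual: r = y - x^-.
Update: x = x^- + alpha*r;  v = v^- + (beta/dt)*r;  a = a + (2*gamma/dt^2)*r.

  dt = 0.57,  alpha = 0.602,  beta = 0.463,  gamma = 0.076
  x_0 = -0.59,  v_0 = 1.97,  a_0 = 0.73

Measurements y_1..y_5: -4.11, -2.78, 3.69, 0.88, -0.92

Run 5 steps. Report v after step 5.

v_post = 0.2929

step 1: x_pred=0.6515  r=-4.7615  x^+=-2.2149  v^+=-1.4816  a^+=-1.4976
step 2: x_pred=-3.3027  r=0.5227  x^+=-2.9880  v^+=-1.9106  a^+=-1.2531
step 3: x_pred=-4.2806  r=7.9706  x^+=0.5177  v^+=3.8495  a^+=2.4759
step 4: x_pred=3.1141  r=-2.2341  x^+=1.7692  v^+=3.4461  a^+=1.4307
step 5: x_pred=3.9659  r=-4.8859  x^+=1.0246  v^+=0.2929  a^+=-0.8551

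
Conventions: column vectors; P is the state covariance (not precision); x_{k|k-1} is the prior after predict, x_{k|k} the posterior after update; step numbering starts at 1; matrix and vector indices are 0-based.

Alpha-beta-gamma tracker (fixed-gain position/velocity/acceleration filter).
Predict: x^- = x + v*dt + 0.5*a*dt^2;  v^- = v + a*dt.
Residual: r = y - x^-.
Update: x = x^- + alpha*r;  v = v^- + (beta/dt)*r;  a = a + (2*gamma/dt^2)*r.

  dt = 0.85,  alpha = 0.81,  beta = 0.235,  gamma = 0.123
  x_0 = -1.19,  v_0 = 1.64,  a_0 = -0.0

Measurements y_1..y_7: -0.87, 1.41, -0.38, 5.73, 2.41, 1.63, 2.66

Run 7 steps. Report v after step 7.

v_post = -0.5603

step 1: x_pred=0.2040  r=-1.0740  x^+=-0.6659  v^+=1.3431  a^+=-0.3657
step 2: x_pred=0.3436  r=1.0664  x^+=1.2074  v^+=1.3271  a^+=-0.0026
step 3: x_pred=2.3345  r=-2.7145  x^+=0.1357  v^+=0.5744  a^+=-0.9268
step 4: x_pred=0.2892  r=5.4408  x^+=4.6962  v^+=1.2909  a^+=0.9257
step 5: x_pred=6.1279  r=-3.7179  x^+=3.1164  v^+=1.0498  a^+=-0.3402
step 6: x_pred=3.8858  r=-2.2558  x^+=2.0586  v^+=0.1370  a^+=-1.1083
step 7: x_pred=1.7747  r=0.8853  x^+=2.4918  v^+=-0.5603  a^+=-0.8068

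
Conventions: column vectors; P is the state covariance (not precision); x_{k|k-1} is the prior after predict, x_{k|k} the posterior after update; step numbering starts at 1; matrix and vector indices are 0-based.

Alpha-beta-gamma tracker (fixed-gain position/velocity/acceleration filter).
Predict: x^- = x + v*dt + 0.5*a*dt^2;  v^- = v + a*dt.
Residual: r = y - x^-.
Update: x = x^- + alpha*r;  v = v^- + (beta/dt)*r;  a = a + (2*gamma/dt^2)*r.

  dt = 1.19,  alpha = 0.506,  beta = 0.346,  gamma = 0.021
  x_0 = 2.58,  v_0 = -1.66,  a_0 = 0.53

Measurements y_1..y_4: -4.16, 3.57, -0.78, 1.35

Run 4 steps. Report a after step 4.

step 1: x_pred=0.9799  r=-5.1399  x^+=-1.6209  v^+=-2.5237  a^+=0.3776
step 2: x_pred=-4.3568  r=7.9268  x^+=-0.3459  v^+=0.2303  a^+=0.6127
step 3: x_pred=0.3620  r=-1.1420  x^+=-0.2158  v^+=0.6273  a^+=0.5788
step 4: x_pred=0.9405  r=0.4095  x^+=1.1477  v^+=1.4352  a^+=0.5909

a_post = 0.5909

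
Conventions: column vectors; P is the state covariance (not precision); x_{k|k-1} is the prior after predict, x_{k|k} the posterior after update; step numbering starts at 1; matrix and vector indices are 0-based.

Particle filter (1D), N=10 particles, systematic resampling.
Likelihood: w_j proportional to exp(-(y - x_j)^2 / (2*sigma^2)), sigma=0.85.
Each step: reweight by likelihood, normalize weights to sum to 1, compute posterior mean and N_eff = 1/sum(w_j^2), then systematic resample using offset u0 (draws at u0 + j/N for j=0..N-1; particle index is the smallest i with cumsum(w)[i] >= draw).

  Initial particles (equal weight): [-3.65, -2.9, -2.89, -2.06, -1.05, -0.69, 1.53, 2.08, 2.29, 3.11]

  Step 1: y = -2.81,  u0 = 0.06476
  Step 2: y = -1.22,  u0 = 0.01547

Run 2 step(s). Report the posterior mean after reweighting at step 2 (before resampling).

post_mean = -1.9456

step 1: w=[0.1782, 0.2888, 0.2892, 0.1968, 0.0340, 0.0129, 0.0000, 0.0000, 0.0000, 0.0000]  mean=-2.7739  Neff=4.1867  idx=[0, 0, 1, 1, 1, 2, 2, 3, 3, 4]
step 2: w=[0.0057, 0.0057, 0.0480, 0.0480, 0.0480, 0.0491, 0.0491, 0.2075, 0.2075, 0.3315]  mean=-1.9456  Neff=4.8118  idx=[2, 4, 6, 7, 7, 8, 8, 9, 9, 9]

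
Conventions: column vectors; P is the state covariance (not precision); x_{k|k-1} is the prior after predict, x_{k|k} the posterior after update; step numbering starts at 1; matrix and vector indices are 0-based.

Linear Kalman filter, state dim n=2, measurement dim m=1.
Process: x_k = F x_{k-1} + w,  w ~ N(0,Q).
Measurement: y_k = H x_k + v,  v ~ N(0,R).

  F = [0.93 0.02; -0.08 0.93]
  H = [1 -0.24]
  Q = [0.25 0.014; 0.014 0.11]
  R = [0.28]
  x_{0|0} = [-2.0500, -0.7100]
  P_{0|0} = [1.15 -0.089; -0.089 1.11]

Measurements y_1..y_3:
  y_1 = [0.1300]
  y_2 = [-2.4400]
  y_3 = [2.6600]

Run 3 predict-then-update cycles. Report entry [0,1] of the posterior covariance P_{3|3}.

P_post[0,1] = 0.2047

step 1: x^-=[-1.9207, -0.4963]  P^-=[1.2418 -0.1277; -0.1277 1.0906]  S=[1.6459]  K=[0.7731; -0.2366]  nu=[1.9316]  x^+=[-0.4274, -0.9534]  P^+=[0.2581 0.1734; 0.1734 0.9985]
step 2: x^-=[-0.4166, -0.8525]  P^-=[0.4801 0.1630; 0.1630 0.9494]  S=[0.7365]  K=[0.5987; -0.0880]  nu=[-2.2280]  x^+=[-1.7505, -0.6564]  P^+=[0.2161 0.2018; 0.2018 0.9437]
step 3: x^-=[-1.6411, -0.4704]  P^-=[0.4448 0.1897; 0.1897 0.8976]  S=[0.6854]  K=[0.5825; -0.0375]  nu=[4.1882]  x^+=[0.7985, -0.6273]  P^+=[0.2122 0.2047; 0.2047 0.8966]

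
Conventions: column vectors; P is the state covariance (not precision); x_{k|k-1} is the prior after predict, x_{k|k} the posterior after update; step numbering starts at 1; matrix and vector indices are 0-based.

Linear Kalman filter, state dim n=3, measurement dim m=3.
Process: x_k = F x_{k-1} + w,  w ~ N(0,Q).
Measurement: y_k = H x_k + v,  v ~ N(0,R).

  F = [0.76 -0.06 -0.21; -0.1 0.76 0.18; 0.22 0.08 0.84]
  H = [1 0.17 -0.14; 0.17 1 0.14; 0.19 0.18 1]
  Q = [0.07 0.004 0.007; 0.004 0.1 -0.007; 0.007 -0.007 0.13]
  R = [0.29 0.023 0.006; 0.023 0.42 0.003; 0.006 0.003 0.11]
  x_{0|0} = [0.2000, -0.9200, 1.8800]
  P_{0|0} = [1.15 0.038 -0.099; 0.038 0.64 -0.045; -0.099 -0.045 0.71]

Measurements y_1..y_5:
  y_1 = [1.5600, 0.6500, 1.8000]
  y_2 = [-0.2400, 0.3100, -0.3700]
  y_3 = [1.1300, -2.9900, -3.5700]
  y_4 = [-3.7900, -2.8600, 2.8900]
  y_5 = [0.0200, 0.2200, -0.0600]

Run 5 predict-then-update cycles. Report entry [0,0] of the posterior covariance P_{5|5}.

step 1: x^-=[-0.1876, -0.3808, 1.5496]  P^-=[0.7949 -0.1252 0.0172; -0.1252 0.4896 0.0950; 0.0172 0.0950 0.6494]  S=[1.0598 0.0908 0.0850; 0.0908 0.9302 0.2809; 0.0850 0.2809 0.8362]  K=[0.7253 -0.0978 0.1333; -0.0987 0.5196 0.0261; -0.1175 -0.0345 0.8246]  nu=[2.0293, 0.8457, 0.3546]  x^+=[1.2488, -0.1325, 1.5744]  P^+=[0.2173 -0.0593 -0.0119; -0.0593 0.2298 -0.0263; -0.0119 -0.0263 0.0969]
step 2: x^-=[0.6265, 0.0578, 1.5866]  P^-=[0.2092 -0.0586 0.0170; -0.0586 0.2403 -0.0092; 0.0170 -0.0092 0.2003]  S=[0.4858 0.0382 0.0278; 0.0382 0.6485 0.0620; 0.0278 0.0620 0.3248]  K=[0.4035 -0.0672 0.1205; -0.0624 0.3561 0.0079; -0.0602 -0.0233 0.6312]  nu=[-0.6542, -0.0764, -2.0860]  x^+=[0.1162, 0.0550, 0.3110]  P^+=[0.1228 -0.0394 -0.0008; -0.0394 0.1575 -0.0193; -0.0008 -0.0193 0.0726]
step 3: x^-=[0.0197, 0.0862, 0.2912]  P^-=[0.1480 -0.0351 0.0129; -0.0351 0.1953 -0.0080; 0.0129 -0.0080 0.1839]  S=[0.4321 0.0441 0.0183; 0.0441 0.6096 0.0553; 0.0183 0.0553 0.3052]  K=[0.3249 -0.0461 0.1027; -0.0339 0.3100 0.0130; -0.0569 -0.0187 0.6127]  nu=[1.1364, -3.1203, -3.8805]  x^+=[0.1344, -0.9703, -2.0927]  P^+=[0.0985 -0.0282 -0.0005; -0.0282 0.1367 -0.0171; -0.0005 -0.0171 0.0702]
step 4: x^-=[0.5998, -1.1275, -1.8059]  P^-=[0.1328 -0.0260 0.0099; -0.0260 0.1818 -0.0059; 0.0099 -0.0059 0.1817]  S=[0.4203 0.0480 0.0146; 0.0480 0.5992 0.0557; 0.0146 0.0557 0.3022]  K=[0.3031 -0.0363 0.0928; -0.0207 0.2946 0.0193; -0.0586 -0.0165 0.6097]  nu=[-4.4509, -1.5816, 4.7849]  x^+=[-0.2475, -1.4088, 1.3986]  P^+=[0.0914 -0.0234 -0.0012; -0.0234 0.1295 -0.0160; -0.0012 -0.0160 0.0698]
step 5: x^-=[-0.3973, -0.7942, 1.0076]  P^-=[0.1285 -0.0226 0.0086; -0.0226 0.1772 -0.0047; 0.0086 -0.0047 0.1811]  S=[0.4173 0.0497 0.0134; 0.0497 0.5959 0.0563; 0.0134 0.0563 0.3015]  K=[0.2968 -0.0324 0.0888; -0.0156 0.2890 0.0227; -0.0597 -0.0154 0.6087]  nu=[0.6934, 0.9407, -0.8492]  x^+=[-0.2974, -0.5525, 0.4348]  P^+=[0.0893 -0.0215 -0.0016; -0.0215 0.1269 -0.0155; -0.0016 -0.0155 0.0697]

P_post[0,0] = 0.0893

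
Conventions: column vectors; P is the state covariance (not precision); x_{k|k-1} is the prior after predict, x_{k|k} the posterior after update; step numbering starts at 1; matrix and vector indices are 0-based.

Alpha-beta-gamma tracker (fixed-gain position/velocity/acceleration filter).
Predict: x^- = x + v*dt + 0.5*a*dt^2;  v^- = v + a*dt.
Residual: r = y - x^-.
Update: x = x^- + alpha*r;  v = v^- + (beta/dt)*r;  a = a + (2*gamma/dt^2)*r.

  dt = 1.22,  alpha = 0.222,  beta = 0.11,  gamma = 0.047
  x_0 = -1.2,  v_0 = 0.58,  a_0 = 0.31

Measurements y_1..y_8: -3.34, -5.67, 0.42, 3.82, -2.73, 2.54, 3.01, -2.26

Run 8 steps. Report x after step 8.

x_post = 1.3532

step 1: x_pred=-0.2617  r=-3.0783  x^+=-0.9451  v^+=0.6806  a^+=0.1156
step 2: x_pred=-0.0287  r=-5.6413  x^+=-1.2810  v^+=0.3130  a^+=-0.2407
step 3: x_pred=-1.0783  r=1.4983  x^+=-0.7457  v^+=0.1545  a^+=-0.1461
step 4: x_pred=-0.6659  r=4.4859  x^+=0.3300  v^+=0.3807  a^+=0.1372
step 5: x_pred=0.8966  r=-3.6266  x^+=0.0915  v^+=0.2212  a^+=-0.0918
step 6: x_pred=0.2930  r=2.2470  x^+=0.7919  v^+=0.3118  a^+=0.0501
step 7: x_pred=1.2095  r=1.8005  x^+=1.6092  v^+=0.5353  a^+=0.1638
step 8: x_pred=2.3842  r=-4.6442  x^+=1.3532  v^+=0.3164  a^+=-0.1295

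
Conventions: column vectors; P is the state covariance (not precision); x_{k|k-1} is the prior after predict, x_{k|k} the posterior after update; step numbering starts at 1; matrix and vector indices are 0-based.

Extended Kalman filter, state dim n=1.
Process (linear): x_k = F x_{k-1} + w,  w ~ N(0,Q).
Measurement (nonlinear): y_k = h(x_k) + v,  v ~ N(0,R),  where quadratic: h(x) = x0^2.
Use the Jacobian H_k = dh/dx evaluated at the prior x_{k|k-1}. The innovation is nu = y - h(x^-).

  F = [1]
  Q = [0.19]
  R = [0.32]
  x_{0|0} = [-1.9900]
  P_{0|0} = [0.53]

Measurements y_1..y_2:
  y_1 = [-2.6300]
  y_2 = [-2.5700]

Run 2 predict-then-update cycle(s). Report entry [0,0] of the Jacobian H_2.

H_jac[0,0] = -0.7588

step 1: x^-=[-1.9900]  P^-=[0.7200]  H_jac=[-3.9800]  S=[11.7251]  K=[-0.2444]  nu=[-6.5901]  x^+=[-0.3794]  P^+=[0.0197]
step 2: x^-=[-0.3794]  P^-=[0.2097]  H_jac=[-0.7588]  S=[0.4407]  K=[-0.3610]  nu=[-2.7139]  x^+=[0.6002]  P^+=[0.1522]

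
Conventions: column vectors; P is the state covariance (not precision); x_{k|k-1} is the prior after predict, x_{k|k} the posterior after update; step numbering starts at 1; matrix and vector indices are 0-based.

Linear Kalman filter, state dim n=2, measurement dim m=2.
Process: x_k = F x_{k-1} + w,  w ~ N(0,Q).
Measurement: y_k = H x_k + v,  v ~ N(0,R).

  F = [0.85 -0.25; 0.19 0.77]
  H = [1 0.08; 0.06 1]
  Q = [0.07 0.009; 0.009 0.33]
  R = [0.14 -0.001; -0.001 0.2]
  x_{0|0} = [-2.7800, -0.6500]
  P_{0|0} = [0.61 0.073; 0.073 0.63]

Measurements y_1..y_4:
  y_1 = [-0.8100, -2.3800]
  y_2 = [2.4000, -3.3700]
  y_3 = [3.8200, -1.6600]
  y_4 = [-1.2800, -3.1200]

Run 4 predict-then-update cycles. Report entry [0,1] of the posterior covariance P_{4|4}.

step 1: x^-=[-2.2005, -1.0287]  P^-=[0.5191 0.0306; 0.0306 0.7469]  S=[0.6687 0.1206; 0.1206 0.9524]  K=[0.7861 -0.0348; -0.0069 0.7870]  nu=[1.4728, -1.2193]  x^+=[-1.0003, -1.9984]  P^+=[0.1112 -0.0144; -0.0144 0.1583]
step 2: x^-=[-0.3507, -1.7288]  P^-=[0.1664 -0.0122; -0.0122 0.4236]  S=[0.3071 0.0306; 0.0306 0.6228]  K=[0.5416 -0.0302; 0.0029 0.6789]  nu=[2.8890, -1.6201]  x^+=[1.2628, -2.8204]  P^+=[0.0767 -0.0112; -0.0112 0.1365]
step 3: x^-=[1.7785, -1.9318]  P^-=[0.1387 -0.0117; -0.0117 0.4104]  S=[0.2795 0.0284; 0.0284 0.6095]  K=[0.4959 -0.0286; 0.0074 0.6718]  nu=[2.1960, 0.1651]  x^+=[2.8629, -1.8047]  P^+=[0.0703 -0.0104; -0.0104 0.1350]
step 4: x^-=[2.8846, -0.8456]  P^-=[0.1337 -0.0120; -0.0120 0.4095]  S=[0.2744 0.0278; 0.0278 0.6086]  K=[0.4866 -0.0287; 0.0079 0.6714]  nu=[-4.0970, -2.4474]  x^+=[0.9613, -2.5211]  P^+=[0.0690 -0.0104; -0.0104 0.1349]

P_post[0,1] = -0.0104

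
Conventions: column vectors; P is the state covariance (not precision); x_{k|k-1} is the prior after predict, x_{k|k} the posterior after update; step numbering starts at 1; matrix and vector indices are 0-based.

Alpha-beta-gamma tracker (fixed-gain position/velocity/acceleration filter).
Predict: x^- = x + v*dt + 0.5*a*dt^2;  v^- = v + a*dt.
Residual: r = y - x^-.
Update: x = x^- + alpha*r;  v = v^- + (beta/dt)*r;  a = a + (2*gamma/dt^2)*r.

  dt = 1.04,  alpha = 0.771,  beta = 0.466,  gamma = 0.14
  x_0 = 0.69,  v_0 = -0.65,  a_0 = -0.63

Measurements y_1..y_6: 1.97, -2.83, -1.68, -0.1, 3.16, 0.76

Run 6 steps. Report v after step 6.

step 1: x_pred=-0.3267  r=2.2967  x^+=1.4441  v^+=-0.2761  a^+=-0.0354
step 2: x_pred=1.1377  r=-3.9677  x^+=-1.9214  v^+=-2.0908  a^+=-1.0626
step 3: x_pred=-4.6705  r=2.9905  x^+=-2.3648  v^+=-1.8559  a^+=-0.2884
step 4: x_pred=-4.4510  r=4.3510  x^+=-1.0964  v^+=-0.2063  a^+=0.8379
step 5: x_pred=-0.8578  r=4.0178  x^+=2.2399  v^+=2.4654  a^+=1.8780
step 6: x_pred=5.8196  r=-5.0596  x^+=1.9186  v^+=2.1515  a^+=0.5682

v_post = 2.1515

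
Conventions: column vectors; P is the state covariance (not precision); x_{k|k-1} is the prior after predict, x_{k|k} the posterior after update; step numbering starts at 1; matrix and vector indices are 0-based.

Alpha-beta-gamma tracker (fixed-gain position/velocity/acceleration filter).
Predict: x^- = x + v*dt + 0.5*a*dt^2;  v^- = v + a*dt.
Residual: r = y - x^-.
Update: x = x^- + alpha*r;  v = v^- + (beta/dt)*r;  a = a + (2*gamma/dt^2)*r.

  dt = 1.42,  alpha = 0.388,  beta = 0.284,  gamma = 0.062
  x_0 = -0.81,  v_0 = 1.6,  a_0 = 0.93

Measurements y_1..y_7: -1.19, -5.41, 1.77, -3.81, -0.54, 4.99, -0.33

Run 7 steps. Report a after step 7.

step 1: x_pred=2.3996  r=-3.5896  x^+=1.0069  v^+=2.2027  a^+=0.7093
step 2: x_pred=4.8497  r=-10.2597  x^+=0.8689  v^+=1.1579  a^+=0.0783
step 3: x_pred=2.5921  r=-0.8221  x^+=2.2731  v^+=1.1047  a^+=0.0278
step 4: x_pred=3.8698  r=-7.6798  x^+=0.8900  v^+=-0.3918  a^+=-0.4445
step 5: x_pred=-0.1146  r=-0.4254  x^+=-0.2796  v^+=-1.1081  a^+=-0.4707
step 6: x_pred=-2.3277  r=7.3177  x^+=0.5116  v^+=-0.3129  a^+=-0.0207
step 7: x_pred=0.0464  r=-0.3764  x^+=-0.0997  v^+=-0.4175  a^+=-0.0438

a_post = -0.0438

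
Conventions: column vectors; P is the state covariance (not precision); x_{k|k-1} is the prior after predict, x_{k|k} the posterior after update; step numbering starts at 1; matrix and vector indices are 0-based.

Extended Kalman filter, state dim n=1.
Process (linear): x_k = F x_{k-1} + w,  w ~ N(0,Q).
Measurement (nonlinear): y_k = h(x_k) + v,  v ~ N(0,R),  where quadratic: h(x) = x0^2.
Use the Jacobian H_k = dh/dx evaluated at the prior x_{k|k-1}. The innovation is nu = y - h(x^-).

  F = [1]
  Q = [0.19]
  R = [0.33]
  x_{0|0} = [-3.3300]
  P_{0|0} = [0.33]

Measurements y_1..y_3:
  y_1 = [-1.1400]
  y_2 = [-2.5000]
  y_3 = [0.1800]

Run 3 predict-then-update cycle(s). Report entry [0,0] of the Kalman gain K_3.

step 1: x^-=[-3.3300]  P^-=[0.5200]  H_jac=[-6.6600]  S=[23.3949]  K=[-0.1480]  nu=[-12.2289]  x^+=[-1.5197]  P^+=[0.0073]
step 2: x^-=[-1.5197]  P^-=[0.1973]  H_jac=[-3.0395]  S=[2.1530]  K=[-0.2786]  nu=[-4.8096]  x^+=[-0.1799]  P^+=[0.0302]
step 3: x^-=[-0.1799]  P^-=[0.2202]  H_jac=[-0.3598]  S=[0.3585]  K=[-0.2210]  nu=[0.1476]  x^+=[-0.2125]  P^+=[0.2027]

K[0,0] = -0.2210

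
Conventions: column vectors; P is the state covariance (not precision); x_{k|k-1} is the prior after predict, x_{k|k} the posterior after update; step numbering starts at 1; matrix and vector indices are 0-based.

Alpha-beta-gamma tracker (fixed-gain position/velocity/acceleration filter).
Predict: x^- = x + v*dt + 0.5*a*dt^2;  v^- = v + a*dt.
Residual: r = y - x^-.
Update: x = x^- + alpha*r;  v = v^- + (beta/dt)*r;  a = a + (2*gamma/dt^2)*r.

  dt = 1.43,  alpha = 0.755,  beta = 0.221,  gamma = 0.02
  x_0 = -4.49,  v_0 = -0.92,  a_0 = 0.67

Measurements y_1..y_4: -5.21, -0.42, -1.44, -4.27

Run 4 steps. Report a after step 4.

step 1: x_pred=-5.1206  r=-0.0894  x^+=-5.1881  v^+=0.0243  a^+=0.6683
step 2: x_pred=-4.4701  r=4.0501  x^+=-1.4123  v^+=1.6058  a^+=0.7475
step 3: x_pred=1.6483  r=-3.0883  x^+=-0.6834  v^+=2.1974  a^+=0.6871
step 4: x_pred=3.1614  r=-7.4314  x^+=-2.4493  v^+=2.0314  a^+=0.5417

a_post = 0.5417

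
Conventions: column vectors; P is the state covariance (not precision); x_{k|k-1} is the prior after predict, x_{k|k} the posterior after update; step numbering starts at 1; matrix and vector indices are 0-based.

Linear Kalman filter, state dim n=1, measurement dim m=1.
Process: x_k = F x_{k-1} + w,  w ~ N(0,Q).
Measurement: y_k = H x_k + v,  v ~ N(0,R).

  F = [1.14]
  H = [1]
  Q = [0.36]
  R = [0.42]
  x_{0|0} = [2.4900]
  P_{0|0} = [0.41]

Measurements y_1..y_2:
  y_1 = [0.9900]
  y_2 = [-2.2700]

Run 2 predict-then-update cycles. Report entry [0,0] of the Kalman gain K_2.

K[0,0] = 0.6352

step 1: x^-=[2.8386]  P^-=[0.8928]  S=[1.3128]  K=[0.6801]  nu=[-1.8486]  x^+=[1.5814]  P^+=[0.2856]
step 2: x^-=[1.8028]  P^-=[0.7312]  S=[1.1512]  K=[0.6352]  nu=[-4.0728]  x^+=[-0.7841]  P^+=[0.2668]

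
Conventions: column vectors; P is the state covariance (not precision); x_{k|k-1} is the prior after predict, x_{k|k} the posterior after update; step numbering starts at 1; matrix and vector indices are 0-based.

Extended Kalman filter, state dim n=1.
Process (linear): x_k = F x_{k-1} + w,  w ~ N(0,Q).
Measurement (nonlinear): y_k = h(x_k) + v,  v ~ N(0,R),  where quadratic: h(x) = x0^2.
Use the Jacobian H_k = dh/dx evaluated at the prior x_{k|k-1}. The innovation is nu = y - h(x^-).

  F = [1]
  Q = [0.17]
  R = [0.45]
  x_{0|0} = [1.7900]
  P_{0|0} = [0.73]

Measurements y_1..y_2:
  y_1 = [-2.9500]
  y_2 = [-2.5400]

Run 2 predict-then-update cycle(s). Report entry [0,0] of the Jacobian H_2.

step 1: x^-=[1.7900]  P^-=[0.9000]  H_jac=[3.5800]  S=[11.9848]  K=[0.2688]  nu=[-6.1541]  x^+=[0.1355]  P^+=[0.0338]
step 2: x^-=[0.1355]  P^-=[0.2038]  H_jac=[0.2710]  S=[0.4650]  K=[0.1188]  nu=[-2.5584]  x^+=[-0.1684]  P^+=[0.1972]

H_jac[0,0] = 0.2710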